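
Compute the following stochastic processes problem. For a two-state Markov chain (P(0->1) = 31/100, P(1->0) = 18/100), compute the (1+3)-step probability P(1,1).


P^4 = P^1 * P^3
Computing via matrix multiplication of the transition matrix.
Entry (1,1) of P^4 = 0.6575

0.6575


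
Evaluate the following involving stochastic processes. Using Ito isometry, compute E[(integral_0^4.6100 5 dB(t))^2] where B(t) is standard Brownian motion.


By Ito isometry: E[(int f dB)^2] = int f^2 dt
= 5^2 * 4.6100
= 25 * 4.6100 = 115.2500

115.2500


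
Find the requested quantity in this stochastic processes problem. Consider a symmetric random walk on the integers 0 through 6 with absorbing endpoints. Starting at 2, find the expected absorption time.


For symmetric RW on 0,...,N with absorbing barriers, E(i) = i*(N-i)
E(2) = 2 * 4 = 8

8


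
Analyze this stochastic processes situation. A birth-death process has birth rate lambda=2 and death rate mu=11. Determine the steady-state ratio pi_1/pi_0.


For birth-death process, pi_n/pi_0 = (lambda/mu)^n
= (2/11)^1
= 0.1818

0.1818


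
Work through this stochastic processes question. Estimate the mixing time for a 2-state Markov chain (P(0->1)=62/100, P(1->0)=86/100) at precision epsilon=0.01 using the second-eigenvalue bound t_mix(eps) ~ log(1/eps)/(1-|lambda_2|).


lambda_2 = |1 - p01 - p10| = |1 - 0.6200 - 0.8600| = 0.4800
t_mix ~ log(1/eps)/(1 - |lambda_2|)
= log(100)/(1 - 0.4800) = 4.6052/0.5200
= 8.8561

8.8561


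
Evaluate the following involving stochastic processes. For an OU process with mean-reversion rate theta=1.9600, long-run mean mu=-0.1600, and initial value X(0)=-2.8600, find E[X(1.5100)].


E[X(t)] = mu + (X(0) - mu)*exp(-theta*t)
= -0.1600 + (-2.8600 - -0.1600)*exp(-1.9600*1.5100)
= -0.1600 + -2.7000 * 0.0518
= -0.3000

-0.3000


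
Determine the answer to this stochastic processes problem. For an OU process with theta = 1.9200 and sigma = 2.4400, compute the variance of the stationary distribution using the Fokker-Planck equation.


Stationary variance = sigma^2 / (2*theta)
= 2.4400^2 / (2*1.9200)
= 5.9536 / 3.8400
= 1.5504

1.5504


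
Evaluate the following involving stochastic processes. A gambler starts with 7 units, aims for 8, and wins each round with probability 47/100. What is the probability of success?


Gambler's ruin formula:
r = q/p = 0.5300/0.4700 = 1.1277
P(win) = (1 - r^i)/(1 - r^N)
= (1 - 1.1277^7)/(1 - 1.1277^8)
= 0.8167

0.8167


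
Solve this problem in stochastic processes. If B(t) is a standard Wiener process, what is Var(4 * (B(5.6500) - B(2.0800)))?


Var(alpha*(B(t)-B(s))) = alpha^2 * (t-s)
= 4^2 * (5.6500 - 2.0800)
= 16 * 3.5700
= 57.1200

57.1200


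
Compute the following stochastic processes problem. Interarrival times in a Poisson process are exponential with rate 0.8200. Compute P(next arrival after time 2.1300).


P(X > t) = exp(-lambda * t)
= exp(-0.8200 * 2.1300)
= exp(-1.7466) = 0.1744

0.1744


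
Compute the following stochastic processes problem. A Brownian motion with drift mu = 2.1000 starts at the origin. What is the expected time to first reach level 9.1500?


Expected first passage time = a/mu
= 9.1500/2.1000
= 4.3571

4.3571


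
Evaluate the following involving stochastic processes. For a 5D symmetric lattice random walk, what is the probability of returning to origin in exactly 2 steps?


P(return in 2 steps) = P(reverse first step) = 1/(2d)
= 1/10
= 0.1000

0.1000


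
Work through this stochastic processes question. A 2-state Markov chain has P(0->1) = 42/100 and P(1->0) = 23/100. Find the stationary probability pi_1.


Stationary distribution: pi_0 = p10/(p01+p10), pi_1 = p01/(p01+p10)
p01 = 0.4200, p10 = 0.2300
pi_1 = 0.6462

0.6462


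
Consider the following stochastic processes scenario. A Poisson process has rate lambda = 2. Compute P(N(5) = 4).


P(N(t)=k) = (lambda*t)^k * exp(-lambda*t) / k!
lambda*t = 10
= 10^4 * exp(-10) / 4!
= 10000 * 4.5400e-05 / 24
= 0.0189

0.0189


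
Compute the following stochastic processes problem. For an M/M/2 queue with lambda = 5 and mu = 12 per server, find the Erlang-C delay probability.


a = lambda/mu = 0.4167
rho = a/c = 0.2083
Erlang-C formula applied:
C(c,a) = 0.0718

0.0718


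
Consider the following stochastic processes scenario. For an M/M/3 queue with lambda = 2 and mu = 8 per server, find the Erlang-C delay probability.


a = lambda/mu = 0.2500
rho = a/c = 0.0833
Erlang-C formula applied:
C(c,a) = 0.0022

0.0022


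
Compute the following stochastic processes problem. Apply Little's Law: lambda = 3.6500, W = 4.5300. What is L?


Little's Law: L = lambda * W
= 3.6500 * 4.5300
= 16.5345

16.5345


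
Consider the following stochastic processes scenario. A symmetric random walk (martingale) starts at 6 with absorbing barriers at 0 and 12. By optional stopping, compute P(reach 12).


By optional stopping theorem: E(M at tau) = M(0) = 6
P(hit 12)*12 + P(hit 0)*0 = 6
P(hit 12) = (6 - 0)/(12 - 0) = 1/2 = 0.5000

0.5000


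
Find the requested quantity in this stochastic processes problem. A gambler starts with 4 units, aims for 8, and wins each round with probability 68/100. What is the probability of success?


Gambler's ruin formula:
r = q/p = 0.3200/0.6800 = 0.4706
P(win) = (1 - r^i)/(1 - r^N)
= (1 - 0.4706^4)/(1 - 0.4706^8)
= 0.9533

0.9533


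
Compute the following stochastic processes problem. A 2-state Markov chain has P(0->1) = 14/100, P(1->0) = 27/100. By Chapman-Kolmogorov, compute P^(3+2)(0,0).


P^5 = P^3 * P^2
Computing via matrix multiplication of the transition matrix.
Entry (0,0) of P^5 = 0.6829

0.6829


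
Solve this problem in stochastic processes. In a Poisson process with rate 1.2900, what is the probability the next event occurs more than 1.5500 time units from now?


P(X > t) = exp(-lambda * t)
= exp(-1.2900 * 1.5500)
= exp(-1.9995) = 0.1354

0.1354


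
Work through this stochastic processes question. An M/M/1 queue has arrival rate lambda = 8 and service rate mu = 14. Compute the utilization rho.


rho = lambda/mu
= 8/14
= 0.5714

0.5714


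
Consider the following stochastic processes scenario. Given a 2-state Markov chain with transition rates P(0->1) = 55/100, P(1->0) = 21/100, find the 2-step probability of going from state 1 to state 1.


Computing P^2 by matrix multiplication.
P = [[0.4500, 0.5500], [0.2100, 0.7900]]
After raising P to the power 2:
P^2(1,1) = 0.7396

0.7396


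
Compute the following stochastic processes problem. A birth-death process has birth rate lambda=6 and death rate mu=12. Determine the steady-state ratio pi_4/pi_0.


For birth-death process, pi_n/pi_0 = (lambda/mu)^n
= (6/12)^4
= 0.0625

0.0625


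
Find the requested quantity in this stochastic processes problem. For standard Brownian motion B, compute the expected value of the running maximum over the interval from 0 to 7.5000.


E(max B(s)) = sqrt(2t/pi)
= sqrt(2*7.5000/pi)
= sqrt(4.7746)
= 2.1851

2.1851


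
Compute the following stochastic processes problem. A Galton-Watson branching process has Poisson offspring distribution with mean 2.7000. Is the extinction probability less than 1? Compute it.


Since mu = 2.7000 > 1, extinction prob q < 1.
Solve s = exp(mu*(s-1)) iteratively.
q = 0.0844

0.0844


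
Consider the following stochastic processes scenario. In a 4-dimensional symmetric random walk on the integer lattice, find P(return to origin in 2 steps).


P(return in 2 steps) = P(reverse first step) = 1/(2d)
= 1/8
= 0.1250

0.1250


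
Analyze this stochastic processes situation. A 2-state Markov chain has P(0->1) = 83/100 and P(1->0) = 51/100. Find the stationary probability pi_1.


Stationary distribution: pi_0 = p10/(p01+p10), pi_1 = p01/(p01+p10)
p01 = 0.8300, p10 = 0.5100
pi_1 = 0.6194

0.6194


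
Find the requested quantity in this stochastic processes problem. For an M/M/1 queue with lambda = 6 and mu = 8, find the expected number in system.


rho = 6/8 = 0.7500
L = rho/(1-rho)
= 0.7500/0.2500
= 3.0000

3.0000


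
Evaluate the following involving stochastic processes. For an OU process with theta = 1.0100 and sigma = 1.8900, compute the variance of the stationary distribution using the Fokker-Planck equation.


Stationary variance = sigma^2 / (2*theta)
= 1.8900^2 / (2*1.0100)
= 3.5721 / 2.0200
= 1.7684

1.7684


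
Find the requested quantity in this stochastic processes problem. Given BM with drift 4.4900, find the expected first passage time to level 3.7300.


Expected first passage time = a/mu
= 3.7300/4.4900
= 0.8307

0.8307


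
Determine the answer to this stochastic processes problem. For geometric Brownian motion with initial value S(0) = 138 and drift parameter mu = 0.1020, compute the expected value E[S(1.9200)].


E[S(t)] = S(0) * exp(mu * t)
= 138 * exp(0.1020 * 1.9200)
= 138 * 1.2163
= 167.8539

167.8539


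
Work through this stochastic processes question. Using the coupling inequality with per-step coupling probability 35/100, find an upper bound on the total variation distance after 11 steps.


TV distance bound <= (1-delta)^n
= (1 - 0.3500)^11
= 0.6500^11
= 0.0088

0.0088


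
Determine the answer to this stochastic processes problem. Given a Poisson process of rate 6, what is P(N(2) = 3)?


P(N(t)=k) = (lambda*t)^k * exp(-lambda*t) / k!
lambda*t = 12
= 12^3 * exp(-12) / 3!
= 1728 * 6.1442e-06 / 6
= 0.0018

0.0018


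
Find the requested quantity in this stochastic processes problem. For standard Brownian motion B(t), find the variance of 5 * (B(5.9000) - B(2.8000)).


Var(alpha*(B(t)-B(s))) = alpha^2 * (t-s)
= 5^2 * (5.9000 - 2.8000)
= 25 * 3.1000
= 77.5000

77.5000


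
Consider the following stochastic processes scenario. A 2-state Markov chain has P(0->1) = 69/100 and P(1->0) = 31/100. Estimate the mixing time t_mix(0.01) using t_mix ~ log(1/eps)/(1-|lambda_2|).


lambda_2 = |1 - p01 - p10| = |1 - 0.6900 - 0.3100| = 5.5511e-17
t_mix ~ log(1/eps)/(1 - |lambda_2|)
= log(100)/(1 - 5.5511e-17) = 4.6052/1.0000
= 4.6052

4.6052


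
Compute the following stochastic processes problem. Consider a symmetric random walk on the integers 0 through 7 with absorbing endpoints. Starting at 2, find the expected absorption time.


For symmetric RW on 0,...,N with absorbing barriers, E(i) = i*(N-i)
E(2) = 2 * 5 = 10

10


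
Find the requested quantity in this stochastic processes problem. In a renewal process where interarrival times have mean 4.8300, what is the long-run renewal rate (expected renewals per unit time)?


Long-run renewal rate = 1/E(X)
= 1/4.8300
= 0.2070

0.2070


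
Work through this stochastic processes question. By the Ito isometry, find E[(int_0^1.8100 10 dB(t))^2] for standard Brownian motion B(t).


By Ito isometry: E[(int f dB)^2] = int f^2 dt
= 10^2 * 1.8100
= 100 * 1.8100 = 181.0000

181.0000


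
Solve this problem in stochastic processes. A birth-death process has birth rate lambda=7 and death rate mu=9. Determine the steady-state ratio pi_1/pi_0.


For birth-death process, pi_n/pi_0 = (lambda/mu)^n
= (7/9)^1
= 0.7778

0.7778


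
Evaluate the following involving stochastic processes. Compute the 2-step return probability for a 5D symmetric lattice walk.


P(return in 2 steps) = P(reverse first step) = 1/(2d)
= 1/10
= 0.1000

0.1000


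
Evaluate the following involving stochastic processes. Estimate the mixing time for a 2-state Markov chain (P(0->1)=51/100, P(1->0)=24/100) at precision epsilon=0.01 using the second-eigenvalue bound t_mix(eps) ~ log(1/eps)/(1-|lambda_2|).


lambda_2 = |1 - p01 - p10| = |1 - 0.5100 - 0.2400| = 0.2500
t_mix ~ log(1/eps)/(1 - |lambda_2|)
= log(100)/(1 - 0.2500) = 4.6052/0.7500
= 6.1402

6.1402


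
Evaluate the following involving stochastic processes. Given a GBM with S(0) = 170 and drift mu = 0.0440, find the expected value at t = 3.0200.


E[S(t)] = S(0) * exp(mu * t)
= 170 * exp(0.0440 * 3.0200)
= 170 * 1.1421
= 194.1592

194.1592


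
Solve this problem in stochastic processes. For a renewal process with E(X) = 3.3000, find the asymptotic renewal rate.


Long-run renewal rate = 1/E(X)
= 1/3.3000
= 0.3030

0.3030


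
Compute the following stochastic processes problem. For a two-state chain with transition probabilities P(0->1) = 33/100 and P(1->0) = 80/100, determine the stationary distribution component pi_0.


Stationary distribution: pi_0 = p10/(p01+p10), pi_1 = p01/(p01+p10)
p01 = 0.3300, p10 = 0.8000
pi_0 = 0.7080

0.7080


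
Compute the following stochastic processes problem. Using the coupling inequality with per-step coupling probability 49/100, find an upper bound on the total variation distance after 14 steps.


TV distance bound <= (1-delta)^n
= (1 - 0.4900)^14
= 0.5100^14
= 8.0535e-05

8.0535e-05


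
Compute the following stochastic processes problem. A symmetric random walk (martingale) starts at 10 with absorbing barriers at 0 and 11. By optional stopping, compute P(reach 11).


By optional stopping theorem: E(M at tau) = M(0) = 10
P(hit 11)*11 + P(hit 0)*0 = 10
P(hit 11) = (10 - 0)/(11 - 0) = 10/11 = 0.9091

0.9091


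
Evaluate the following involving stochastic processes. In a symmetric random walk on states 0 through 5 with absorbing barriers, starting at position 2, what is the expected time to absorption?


For symmetric RW on 0,...,N with absorbing barriers, E(i) = i*(N-i)
E(2) = 2 * 3 = 6

6


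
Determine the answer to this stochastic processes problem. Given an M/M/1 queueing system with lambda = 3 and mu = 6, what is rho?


rho = lambda/mu
= 3/6
= 0.5000

0.5000


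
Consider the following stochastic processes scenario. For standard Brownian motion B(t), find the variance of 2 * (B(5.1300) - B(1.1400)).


Var(alpha*(B(t)-B(s))) = alpha^2 * (t-s)
= 2^2 * (5.1300 - 1.1400)
= 4 * 3.9900
= 15.9600

15.9600


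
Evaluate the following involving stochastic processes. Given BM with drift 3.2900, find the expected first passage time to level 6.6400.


Expected first passage time = a/mu
= 6.6400/3.2900
= 2.0182

2.0182


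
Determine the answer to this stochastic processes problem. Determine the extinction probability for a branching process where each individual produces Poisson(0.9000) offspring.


Since mu = 0.9000 <= 1, extinction probability = 1.

1.0000


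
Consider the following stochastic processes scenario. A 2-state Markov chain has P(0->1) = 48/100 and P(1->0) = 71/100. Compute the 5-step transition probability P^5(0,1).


Computing P^5 by matrix multiplication.
P = [[0.5200, 0.4800], [0.7100, 0.2900]]
After raising P to the power 5:
P^5(0,1) = 0.4035

0.4035


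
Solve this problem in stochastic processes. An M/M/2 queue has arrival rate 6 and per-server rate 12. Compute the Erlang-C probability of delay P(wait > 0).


a = lambda/mu = 0.5000
rho = a/c = 0.2500
Erlang-C formula applied:
C(c,a) = 0.1000

0.1000


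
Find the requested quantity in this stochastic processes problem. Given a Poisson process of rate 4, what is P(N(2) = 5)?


P(N(t)=k) = (lambda*t)^k * exp(-lambda*t) / k!
lambda*t = 8
= 8^5 * exp(-8) / 5!
= 32768 * 3.3546e-04 / 120
= 0.0916

0.0916


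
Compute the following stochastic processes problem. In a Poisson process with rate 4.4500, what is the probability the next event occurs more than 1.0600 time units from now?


P(X > t) = exp(-lambda * t)
= exp(-4.4500 * 1.0600)
= exp(-4.7170) = 0.0089

0.0089


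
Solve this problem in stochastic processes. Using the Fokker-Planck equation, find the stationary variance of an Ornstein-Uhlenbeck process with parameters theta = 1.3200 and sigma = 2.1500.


Stationary variance = sigma^2 / (2*theta)
= 2.1500^2 / (2*1.3200)
= 4.6225 / 2.6400
= 1.7509

1.7509


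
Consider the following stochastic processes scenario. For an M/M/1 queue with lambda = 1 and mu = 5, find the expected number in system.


rho = 1/5 = 0.2000
L = rho/(1-rho)
= 0.2000/0.8000
= 0.2500

0.2500


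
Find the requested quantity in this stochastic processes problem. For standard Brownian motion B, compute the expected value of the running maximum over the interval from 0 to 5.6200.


E(max B(s)) = sqrt(2t/pi)
= sqrt(2*5.6200/pi)
= sqrt(3.5778)
= 1.8915

1.8915


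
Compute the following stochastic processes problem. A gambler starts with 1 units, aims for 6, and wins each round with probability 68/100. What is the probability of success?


Gambler's ruin formula:
r = q/p = 0.3200/0.6800 = 0.4706
P(win) = (1 - r^i)/(1 - r^N)
= (1 - 0.4706^1)/(1 - 0.4706^6)
= 0.5352

0.5352


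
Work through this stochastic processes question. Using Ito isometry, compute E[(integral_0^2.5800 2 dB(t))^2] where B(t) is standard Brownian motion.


By Ito isometry: E[(int f dB)^2] = int f^2 dt
= 2^2 * 2.5800
= 4 * 2.5800 = 10.3200

10.3200


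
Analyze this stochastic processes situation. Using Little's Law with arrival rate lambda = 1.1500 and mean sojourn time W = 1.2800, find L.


Little's Law: L = lambda * W
= 1.1500 * 1.2800
= 1.4720

1.4720


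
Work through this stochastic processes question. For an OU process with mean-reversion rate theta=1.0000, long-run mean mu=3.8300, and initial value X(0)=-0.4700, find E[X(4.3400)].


E[X(t)] = mu + (X(0) - mu)*exp(-theta*t)
= 3.8300 + (-0.4700 - 3.8300)*exp(-1.0000*4.3400)
= 3.8300 + -4.3000 * 0.0130
= 3.7739

3.7739


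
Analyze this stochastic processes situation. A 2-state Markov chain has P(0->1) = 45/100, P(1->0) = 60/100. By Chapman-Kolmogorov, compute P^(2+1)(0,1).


P^3 = P^2 * P^1
Computing via matrix multiplication of the transition matrix.
Entry (0,1) of P^3 = 0.4286

0.4286


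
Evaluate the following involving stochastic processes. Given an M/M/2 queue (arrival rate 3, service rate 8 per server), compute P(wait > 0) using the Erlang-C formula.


a = lambda/mu = 0.3750
rho = a/c = 0.1875
Erlang-C formula applied:
C(c,a) = 0.0592

0.0592


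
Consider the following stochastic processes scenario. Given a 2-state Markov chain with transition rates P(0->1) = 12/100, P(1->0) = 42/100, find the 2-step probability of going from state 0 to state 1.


Computing P^2 by matrix multiplication.
P = [[0.8800, 0.1200], [0.4200, 0.5800]]
After raising P to the power 2:
P^2(0,1) = 0.1752

0.1752


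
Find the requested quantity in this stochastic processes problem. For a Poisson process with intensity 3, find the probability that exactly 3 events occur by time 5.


P(N(t)=k) = (lambda*t)^k * exp(-lambda*t) / k!
lambda*t = 15
= 15^3 * exp(-15) / 3!
= 3375 * 3.0590e-07 / 6
= 1.7207e-04

1.7207e-04


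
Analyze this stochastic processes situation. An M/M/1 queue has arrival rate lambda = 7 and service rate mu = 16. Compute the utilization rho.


rho = lambda/mu
= 7/16
= 0.4375

0.4375


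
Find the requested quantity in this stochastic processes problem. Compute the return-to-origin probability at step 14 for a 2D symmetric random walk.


P = C(14,7)^2 / 4^14
= 3432^2 / 268435456
= 11778624 / 268435456
= 0.0439

0.0439


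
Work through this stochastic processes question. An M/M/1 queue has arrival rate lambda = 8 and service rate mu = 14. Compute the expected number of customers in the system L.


rho = 8/14 = 0.5714
L = rho/(1-rho)
= 0.5714/0.4286
= 1.3333

1.3333


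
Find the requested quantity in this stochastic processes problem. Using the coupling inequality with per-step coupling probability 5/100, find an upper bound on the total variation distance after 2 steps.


TV distance bound <= (1-delta)^n
= (1 - 0.0500)^2
= 0.9500^2
= 0.9025

0.9025


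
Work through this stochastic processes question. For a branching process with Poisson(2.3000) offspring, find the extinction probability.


Since mu = 2.3000 > 1, extinction prob q < 1.
Solve s = exp(mu*(s-1)) iteratively.
q = 0.1376

0.1376


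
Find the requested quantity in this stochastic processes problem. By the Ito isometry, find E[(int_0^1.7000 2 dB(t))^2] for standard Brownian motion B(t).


By Ito isometry: E[(int f dB)^2] = int f^2 dt
= 2^2 * 1.7000
= 4 * 1.7000 = 6.8000

6.8000


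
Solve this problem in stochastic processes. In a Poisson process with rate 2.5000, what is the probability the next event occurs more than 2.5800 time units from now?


P(X > t) = exp(-lambda * t)
= exp(-2.5000 * 2.5800)
= exp(-6.4500) = 0.0016

0.0016


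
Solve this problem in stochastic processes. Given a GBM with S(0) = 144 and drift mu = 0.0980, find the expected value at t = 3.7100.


E[S(t)] = S(0) * exp(mu * t)
= 144 * exp(0.0980 * 3.7100)
= 144 * 1.4385
= 207.1397

207.1397


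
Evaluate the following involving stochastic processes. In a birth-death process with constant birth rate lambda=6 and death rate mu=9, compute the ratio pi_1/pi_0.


For birth-death process, pi_n/pi_0 = (lambda/mu)^n
= (6/9)^1
= 0.6667

0.6667


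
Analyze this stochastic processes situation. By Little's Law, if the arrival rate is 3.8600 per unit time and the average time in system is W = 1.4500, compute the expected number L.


Little's Law: L = lambda * W
= 3.8600 * 1.4500
= 5.5970

5.5970


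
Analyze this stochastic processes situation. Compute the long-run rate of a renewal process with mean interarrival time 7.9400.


Long-run renewal rate = 1/E(X)
= 1/7.9400
= 0.1259

0.1259


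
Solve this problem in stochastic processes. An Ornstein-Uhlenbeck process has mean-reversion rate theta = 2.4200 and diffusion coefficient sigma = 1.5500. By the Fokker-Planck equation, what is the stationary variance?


Stationary variance = sigma^2 / (2*theta)
= 1.5500^2 / (2*2.4200)
= 2.4025 / 4.8400
= 0.4964

0.4964


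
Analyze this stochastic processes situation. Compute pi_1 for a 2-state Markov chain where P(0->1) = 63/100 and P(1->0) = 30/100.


Stationary distribution: pi_0 = p10/(p01+p10), pi_1 = p01/(p01+p10)
p01 = 0.6300, p10 = 0.3000
pi_1 = 0.6774

0.6774


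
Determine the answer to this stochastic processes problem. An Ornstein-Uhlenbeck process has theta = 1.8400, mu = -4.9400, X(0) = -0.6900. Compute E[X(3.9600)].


E[X(t)] = mu + (X(0) - mu)*exp(-theta*t)
= -4.9400 + (-0.6900 - -4.9400)*exp(-1.8400*3.9600)
= -4.9400 + 4.2500 * 6.8479e-04
= -4.9371

-4.9371


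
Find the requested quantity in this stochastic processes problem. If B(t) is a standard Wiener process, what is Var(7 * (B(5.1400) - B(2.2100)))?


Var(alpha*(B(t)-B(s))) = alpha^2 * (t-s)
= 7^2 * (5.1400 - 2.2100)
= 49 * 2.9300
= 143.5700

143.5700


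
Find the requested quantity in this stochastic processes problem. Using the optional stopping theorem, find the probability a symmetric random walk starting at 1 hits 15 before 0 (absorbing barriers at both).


By optional stopping theorem: E(M at tau) = M(0) = 1
P(hit 15)*15 + P(hit 0)*0 = 1
P(hit 15) = (1 - 0)/(15 - 0) = 1/15 = 0.0667

0.0667


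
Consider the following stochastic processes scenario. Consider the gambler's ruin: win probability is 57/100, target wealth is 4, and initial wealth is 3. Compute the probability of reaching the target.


Gambler's ruin formula:
r = q/p = 0.4300/0.5700 = 0.7544
P(win) = (1 - r^i)/(1 - r^N)
= (1 - 0.7544^3)/(1 - 0.7544^4)
= 0.8440

0.8440


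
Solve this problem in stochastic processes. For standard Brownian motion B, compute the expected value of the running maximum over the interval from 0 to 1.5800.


E(max B(s)) = sqrt(2t/pi)
= sqrt(2*1.5800/pi)
= sqrt(1.0059)
= 1.0029

1.0029


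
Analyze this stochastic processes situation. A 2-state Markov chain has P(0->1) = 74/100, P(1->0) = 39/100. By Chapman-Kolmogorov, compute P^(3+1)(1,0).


P^4 = P^3 * P^1
Computing via matrix multiplication of the transition matrix.
Entry (1,0) of P^4 = 0.3450

0.3450


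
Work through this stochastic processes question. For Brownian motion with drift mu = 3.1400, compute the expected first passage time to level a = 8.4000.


Expected first passage time = a/mu
= 8.4000/3.1400
= 2.6752

2.6752


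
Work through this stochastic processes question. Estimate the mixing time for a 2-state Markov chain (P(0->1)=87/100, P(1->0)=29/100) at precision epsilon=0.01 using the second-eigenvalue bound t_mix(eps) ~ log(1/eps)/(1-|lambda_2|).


lambda_2 = |1 - p01 - p10| = |1 - 0.8700 - 0.2900| = 0.1600
t_mix ~ log(1/eps)/(1 - |lambda_2|)
= log(100)/(1 - 0.1600) = 4.6052/0.8400
= 5.4823

5.4823


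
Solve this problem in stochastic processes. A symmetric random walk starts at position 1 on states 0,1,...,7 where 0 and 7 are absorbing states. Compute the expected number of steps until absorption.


For symmetric RW on 0,...,N with absorbing barriers, E(i) = i*(N-i)
E(1) = 1 * 6 = 6

6


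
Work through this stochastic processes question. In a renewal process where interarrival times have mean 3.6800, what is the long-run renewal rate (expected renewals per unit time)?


Long-run renewal rate = 1/E(X)
= 1/3.6800
= 0.2717

0.2717


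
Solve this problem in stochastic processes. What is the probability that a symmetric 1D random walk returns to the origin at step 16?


P(S(16) = 0) = C(16,8) / 4^8
= 12870 / 65536
= 0.1964

0.1964


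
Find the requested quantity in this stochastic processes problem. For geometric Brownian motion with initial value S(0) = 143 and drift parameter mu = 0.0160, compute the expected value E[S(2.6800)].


E[S(t)] = S(0) * exp(mu * t)
= 143 * exp(0.0160 * 2.6800)
= 143 * 1.0438
= 149.2652

149.2652


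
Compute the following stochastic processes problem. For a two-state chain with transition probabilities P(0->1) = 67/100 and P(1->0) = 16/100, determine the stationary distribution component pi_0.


Stationary distribution: pi_0 = p10/(p01+p10), pi_1 = p01/(p01+p10)
p01 = 0.6700, p10 = 0.1600
pi_0 = 0.1928

0.1928


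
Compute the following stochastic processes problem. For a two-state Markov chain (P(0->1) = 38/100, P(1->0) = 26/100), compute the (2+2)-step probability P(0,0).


P^4 = P^2 * P^2
Computing via matrix multiplication of the transition matrix.
Entry (0,0) of P^4 = 0.4162

0.4162


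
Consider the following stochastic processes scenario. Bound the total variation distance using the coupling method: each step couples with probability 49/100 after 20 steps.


TV distance bound <= (1-delta)^n
= (1 - 0.4900)^20
= 0.5100^20
= 1.4171e-06

1.4171e-06


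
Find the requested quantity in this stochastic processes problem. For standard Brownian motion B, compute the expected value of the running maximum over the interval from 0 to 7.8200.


E(max B(s)) = sqrt(2t/pi)
= sqrt(2*7.8200/pi)
= sqrt(4.9784)
= 2.2312

2.2312


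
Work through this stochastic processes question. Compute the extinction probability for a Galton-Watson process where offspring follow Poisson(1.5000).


Since mu = 1.5000 > 1, extinction prob q < 1.
Solve s = exp(mu*(s-1)) iteratively.
q = 0.4172

0.4172


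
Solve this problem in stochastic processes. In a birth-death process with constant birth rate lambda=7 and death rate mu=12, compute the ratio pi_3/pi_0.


For birth-death process, pi_n/pi_0 = (lambda/mu)^n
= (7/12)^3
= 0.1985

0.1985


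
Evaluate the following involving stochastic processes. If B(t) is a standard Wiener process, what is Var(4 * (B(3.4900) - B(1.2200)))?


Var(alpha*(B(t)-B(s))) = alpha^2 * (t-s)
= 4^2 * (3.4900 - 1.2200)
= 16 * 2.2700
= 36.3200

36.3200


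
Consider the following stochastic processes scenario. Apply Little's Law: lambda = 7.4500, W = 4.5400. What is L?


Little's Law: L = lambda * W
= 7.4500 * 4.5400
= 33.8230

33.8230


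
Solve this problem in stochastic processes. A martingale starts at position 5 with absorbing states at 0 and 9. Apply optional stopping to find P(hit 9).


By optional stopping theorem: E(M at tau) = M(0) = 5
P(hit 9)*9 + P(hit 0)*0 = 5
P(hit 9) = (5 - 0)/(9 - 0) = 5/9 = 0.5556

0.5556


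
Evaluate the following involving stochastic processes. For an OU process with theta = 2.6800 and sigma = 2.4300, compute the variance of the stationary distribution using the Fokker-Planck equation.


Stationary variance = sigma^2 / (2*theta)
= 2.4300^2 / (2*2.6800)
= 5.9049 / 5.3600
= 1.1017

1.1017


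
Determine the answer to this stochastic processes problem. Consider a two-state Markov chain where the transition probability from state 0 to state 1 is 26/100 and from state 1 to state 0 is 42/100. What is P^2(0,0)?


Computing P^2 by matrix multiplication.
P = [[0.7400, 0.2600], [0.4200, 0.5800]]
After raising P to the power 2:
P^2(0,0) = 0.6568

0.6568


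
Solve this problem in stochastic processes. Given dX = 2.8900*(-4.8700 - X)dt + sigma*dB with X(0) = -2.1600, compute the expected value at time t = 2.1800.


E[X(t)] = mu + (X(0) - mu)*exp(-theta*t)
= -4.8700 + (-2.1600 - -4.8700)*exp(-2.8900*2.1800)
= -4.8700 + 2.7100 * 0.0018
= -4.8650

-4.8650


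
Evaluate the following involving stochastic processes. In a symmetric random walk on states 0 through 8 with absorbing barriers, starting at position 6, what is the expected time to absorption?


For symmetric RW on 0,...,N with absorbing barriers, E(i) = i*(N-i)
E(6) = 6 * 2 = 12

12


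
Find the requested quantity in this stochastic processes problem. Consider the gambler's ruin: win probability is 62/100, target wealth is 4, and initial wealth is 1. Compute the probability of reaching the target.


Gambler's ruin formula:
r = q/p = 0.3800/0.6200 = 0.6129
P(win) = (1 - r^i)/(1 - r^N)
= (1 - 0.6129^1)/(1 - 0.6129^4)
= 0.4507

0.4507


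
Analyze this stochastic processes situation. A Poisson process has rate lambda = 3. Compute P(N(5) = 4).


P(N(t)=k) = (lambda*t)^k * exp(-lambda*t) / k!
lambda*t = 15
= 15^4 * exp(-15) / 4!
= 50625 * 3.0590e-07 / 24
= 6.4526e-04

6.4526e-04


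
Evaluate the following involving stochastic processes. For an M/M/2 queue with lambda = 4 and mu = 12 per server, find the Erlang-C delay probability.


a = lambda/mu = 0.3333
rho = a/c = 0.1667
Erlang-C formula applied:
C(c,a) = 0.0476

0.0476


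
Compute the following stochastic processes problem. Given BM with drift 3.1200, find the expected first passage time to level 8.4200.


Expected first passage time = a/mu
= 8.4200/3.1200
= 2.6987

2.6987


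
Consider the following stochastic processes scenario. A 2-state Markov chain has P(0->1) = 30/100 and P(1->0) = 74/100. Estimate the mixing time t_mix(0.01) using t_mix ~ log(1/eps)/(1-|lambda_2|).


lambda_2 = |1 - p01 - p10| = |1 - 0.3000 - 0.7400| = 0.0400
t_mix ~ log(1/eps)/(1 - |lambda_2|)
= log(100)/(1 - 0.0400) = 4.6052/0.9600
= 4.7971

4.7971


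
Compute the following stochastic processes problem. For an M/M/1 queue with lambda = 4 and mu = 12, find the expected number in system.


rho = 4/12 = 0.3333
L = rho/(1-rho)
= 0.3333/0.6667
= 0.5000

0.5000


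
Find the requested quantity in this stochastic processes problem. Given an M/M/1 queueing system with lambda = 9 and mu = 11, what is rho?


rho = lambda/mu
= 9/11
= 0.8182

0.8182


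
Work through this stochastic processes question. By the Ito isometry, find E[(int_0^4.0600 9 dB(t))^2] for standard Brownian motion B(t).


By Ito isometry: E[(int f dB)^2] = int f^2 dt
= 9^2 * 4.0600
= 81 * 4.0600 = 328.8600

328.8600


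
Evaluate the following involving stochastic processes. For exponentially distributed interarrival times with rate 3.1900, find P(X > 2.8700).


P(X > t) = exp(-lambda * t)
= exp(-3.1900 * 2.8700)
= exp(-9.1553) = 1.0566e-04

1.0566e-04


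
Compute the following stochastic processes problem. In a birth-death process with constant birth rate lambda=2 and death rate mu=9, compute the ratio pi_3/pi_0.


For birth-death process, pi_n/pi_0 = (lambda/mu)^n
= (2/9)^3
= 0.0110

0.0110


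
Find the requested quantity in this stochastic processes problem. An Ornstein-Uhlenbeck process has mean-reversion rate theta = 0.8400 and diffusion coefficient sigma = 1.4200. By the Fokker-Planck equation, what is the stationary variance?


Stationary variance = sigma^2 / (2*theta)
= 1.4200^2 / (2*0.8400)
= 2.0164 / 1.6800
= 1.2002

1.2002


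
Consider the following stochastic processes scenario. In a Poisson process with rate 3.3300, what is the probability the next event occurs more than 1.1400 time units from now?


P(X > t) = exp(-lambda * t)
= exp(-3.3300 * 1.1400)
= exp(-3.7962) = 0.0225

0.0225


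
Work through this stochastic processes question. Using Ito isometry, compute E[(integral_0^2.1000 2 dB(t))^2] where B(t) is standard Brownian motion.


By Ito isometry: E[(int f dB)^2] = int f^2 dt
= 2^2 * 2.1000
= 4 * 2.1000 = 8.4000

8.4000


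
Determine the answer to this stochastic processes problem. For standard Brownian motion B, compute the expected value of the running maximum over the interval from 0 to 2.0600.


E(max B(s)) = sqrt(2t/pi)
= sqrt(2*2.0600/pi)
= sqrt(1.3114)
= 1.1452

1.1452


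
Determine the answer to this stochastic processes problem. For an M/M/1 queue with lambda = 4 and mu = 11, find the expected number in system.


rho = 4/11 = 0.3636
L = rho/(1-rho)
= 0.3636/0.6364
= 0.5714

0.5714


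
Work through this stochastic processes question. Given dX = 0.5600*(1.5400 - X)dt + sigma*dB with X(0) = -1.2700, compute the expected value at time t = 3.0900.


E[X(t)] = mu + (X(0) - mu)*exp(-theta*t)
= 1.5400 + (-1.2700 - 1.5400)*exp(-0.5600*3.0900)
= 1.5400 + -2.8100 * 0.1772
= 1.0420

1.0420


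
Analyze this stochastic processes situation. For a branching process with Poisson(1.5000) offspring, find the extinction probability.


Since mu = 1.5000 > 1, extinction prob q < 1.
Solve s = exp(mu*(s-1)) iteratively.
q = 0.4172

0.4172


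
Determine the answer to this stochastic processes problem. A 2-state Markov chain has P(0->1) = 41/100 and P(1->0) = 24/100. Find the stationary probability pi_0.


Stationary distribution: pi_0 = p10/(p01+p10), pi_1 = p01/(p01+p10)
p01 = 0.4100, p10 = 0.2400
pi_0 = 0.3692

0.3692


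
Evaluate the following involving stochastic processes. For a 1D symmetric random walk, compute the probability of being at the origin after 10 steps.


P(S(10) = 0) = C(10,5) / 4^5
= 252 / 1024
= 0.2461

0.2461


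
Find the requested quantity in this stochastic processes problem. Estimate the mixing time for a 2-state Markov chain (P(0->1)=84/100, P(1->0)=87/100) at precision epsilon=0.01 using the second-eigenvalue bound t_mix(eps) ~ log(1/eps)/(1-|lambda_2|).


lambda_2 = |1 - p01 - p10| = |1 - 0.8400 - 0.8700| = 0.7100
t_mix ~ log(1/eps)/(1 - |lambda_2|)
= log(100)/(1 - 0.7100) = 4.6052/0.2900
= 15.8799

15.8799


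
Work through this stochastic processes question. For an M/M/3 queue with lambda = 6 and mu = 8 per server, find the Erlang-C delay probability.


a = lambda/mu = 0.7500
rho = a/c = 0.2500
Erlang-C formula applied:
C(c,a) = 0.0441

0.0441


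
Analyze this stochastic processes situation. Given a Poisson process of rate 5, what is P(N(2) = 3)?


P(N(t)=k) = (lambda*t)^k * exp(-lambda*t) / k!
lambda*t = 10
= 10^3 * exp(-10) / 3!
= 1000 * 4.5400e-05 / 6
= 0.0076

0.0076


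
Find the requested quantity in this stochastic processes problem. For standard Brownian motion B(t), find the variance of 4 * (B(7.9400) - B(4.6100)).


Var(alpha*(B(t)-B(s))) = alpha^2 * (t-s)
= 4^2 * (7.9400 - 4.6100)
= 16 * 3.3300
= 53.2800

53.2800


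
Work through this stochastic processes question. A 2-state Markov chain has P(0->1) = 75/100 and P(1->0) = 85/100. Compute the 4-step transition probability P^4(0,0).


Computing P^4 by matrix multiplication.
P = [[0.2500, 0.7500], [0.8500, 0.1500]]
After raising P to the power 4:
P^4(0,0) = 0.5920

0.5920


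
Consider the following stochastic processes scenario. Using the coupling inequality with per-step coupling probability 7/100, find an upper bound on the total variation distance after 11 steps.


TV distance bound <= (1-delta)^n
= (1 - 0.0700)^11
= 0.9300^11
= 0.4501

0.4501


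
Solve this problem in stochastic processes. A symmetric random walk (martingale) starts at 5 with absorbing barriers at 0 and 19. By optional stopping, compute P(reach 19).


By optional stopping theorem: E(M at tau) = M(0) = 5
P(hit 19)*19 + P(hit 0)*0 = 5
P(hit 19) = (5 - 0)/(19 - 0) = 5/19 = 0.2632

0.2632


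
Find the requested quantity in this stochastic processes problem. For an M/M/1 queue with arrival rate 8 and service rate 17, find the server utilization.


rho = lambda/mu
= 8/17
= 0.4706

0.4706


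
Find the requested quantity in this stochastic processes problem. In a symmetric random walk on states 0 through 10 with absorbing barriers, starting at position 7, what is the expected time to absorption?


For symmetric RW on 0,...,N with absorbing barriers, E(i) = i*(N-i)
E(7) = 7 * 3 = 21

21


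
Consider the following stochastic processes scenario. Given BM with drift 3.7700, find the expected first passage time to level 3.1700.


Expected first passage time = a/mu
= 3.1700/3.7700
= 0.8408

0.8408


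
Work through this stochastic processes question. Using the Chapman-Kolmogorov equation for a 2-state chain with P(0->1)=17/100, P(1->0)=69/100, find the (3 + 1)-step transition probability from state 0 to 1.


P^4 = P^3 * P^1
Computing via matrix multiplication of the transition matrix.
Entry (0,1) of P^4 = 0.1976

0.1976


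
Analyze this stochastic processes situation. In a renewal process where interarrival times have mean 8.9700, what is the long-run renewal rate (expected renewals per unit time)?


Long-run renewal rate = 1/E(X)
= 1/8.9700
= 0.1115

0.1115


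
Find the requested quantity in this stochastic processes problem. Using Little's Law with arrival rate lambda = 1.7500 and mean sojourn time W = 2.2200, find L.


Little's Law: L = lambda * W
= 1.7500 * 2.2200
= 3.8850

3.8850


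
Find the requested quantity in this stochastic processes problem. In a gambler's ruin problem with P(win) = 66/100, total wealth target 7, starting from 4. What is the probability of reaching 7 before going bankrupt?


Gambler's ruin formula:
r = q/p = 0.3400/0.6600 = 0.5152
P(win) = (1 - r^i)/(1 - r^N)
= (1 - 0.5152^4)/(1 - 0.5152^7)
= 0.9386

0.9386


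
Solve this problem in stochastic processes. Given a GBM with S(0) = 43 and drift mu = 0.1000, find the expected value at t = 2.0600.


E[S(t)] = S(0) * exp(mu * t)
= 43 * exp(0.1000 * 2.0600)
= 43 * 1.2288
= 52.8364

52.8364


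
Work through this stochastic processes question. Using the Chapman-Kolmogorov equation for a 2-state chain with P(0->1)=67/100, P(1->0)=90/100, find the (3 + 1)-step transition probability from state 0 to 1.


P^4 = P^3 * P^1
Computing via matrix multiplication of the transition matrix.
Entry (0,1) of P^4 = 0.3817

0.3817


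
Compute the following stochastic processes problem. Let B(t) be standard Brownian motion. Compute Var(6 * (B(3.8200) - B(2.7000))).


Var(alpha*(B(t)-B(s))) = alpha^2 * (t-s)
= 6^2 * (3.8200 - 2.7000)
= 36 * 1.1200
= 40.3200

40.3200


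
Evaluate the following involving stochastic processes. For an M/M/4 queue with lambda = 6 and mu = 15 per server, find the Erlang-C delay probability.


a = lambda/mu = 0.4000
rho = a/c = 0.1000
Erlang-C formula applied:
C(c,a) = 7.9444e-04

7.9444e-04


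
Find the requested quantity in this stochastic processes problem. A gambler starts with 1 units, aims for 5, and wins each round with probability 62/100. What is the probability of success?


Gambler's ruin formula:
r = q/p = 0.3800/0.6200 = 0.6129
P(win) = (1 - r^i)/(1 - r^N)
= (1 - 0.6129^1)/(1 - 0.6129^5)
= 0.4237

0.4237


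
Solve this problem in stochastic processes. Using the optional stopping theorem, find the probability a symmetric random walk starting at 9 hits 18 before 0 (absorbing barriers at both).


By optional stopping theorem: E(M at tau) = M(0) = 9
P(hit 18)*18 + P(hit 0)*0 = 9
P(hit 18) = (9 - 0)/(18 - 0) = 1/2 = 0.5000

0.5000
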